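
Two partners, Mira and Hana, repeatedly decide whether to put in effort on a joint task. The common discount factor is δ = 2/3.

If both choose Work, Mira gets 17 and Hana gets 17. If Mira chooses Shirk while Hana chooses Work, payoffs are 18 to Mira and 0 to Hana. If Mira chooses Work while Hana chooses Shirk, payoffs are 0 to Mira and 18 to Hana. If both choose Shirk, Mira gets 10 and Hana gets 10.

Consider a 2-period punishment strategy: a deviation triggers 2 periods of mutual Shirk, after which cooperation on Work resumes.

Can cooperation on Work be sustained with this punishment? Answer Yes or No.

Yes

IC: δ+…+δ^2 ≥ (18−17)/(17−10) = 1/7.
At δ = 2/3: partial sum = 1.1111 ≥ 0.1429. Cooperation sustainable.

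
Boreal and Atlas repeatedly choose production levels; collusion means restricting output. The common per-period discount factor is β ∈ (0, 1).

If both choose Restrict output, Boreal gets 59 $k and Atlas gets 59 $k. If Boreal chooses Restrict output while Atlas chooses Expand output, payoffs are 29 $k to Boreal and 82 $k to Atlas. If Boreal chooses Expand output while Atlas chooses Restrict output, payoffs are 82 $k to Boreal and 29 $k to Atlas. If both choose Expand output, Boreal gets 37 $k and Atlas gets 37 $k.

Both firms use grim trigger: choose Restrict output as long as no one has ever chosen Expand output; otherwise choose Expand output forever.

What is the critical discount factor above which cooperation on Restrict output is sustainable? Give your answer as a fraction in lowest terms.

Under grim trigger the critical discount factor is (T−C)/(T−P) with T = 82, C = 59, P = 37.
β* = (82−59)/(82−37) = 23/45.

23/45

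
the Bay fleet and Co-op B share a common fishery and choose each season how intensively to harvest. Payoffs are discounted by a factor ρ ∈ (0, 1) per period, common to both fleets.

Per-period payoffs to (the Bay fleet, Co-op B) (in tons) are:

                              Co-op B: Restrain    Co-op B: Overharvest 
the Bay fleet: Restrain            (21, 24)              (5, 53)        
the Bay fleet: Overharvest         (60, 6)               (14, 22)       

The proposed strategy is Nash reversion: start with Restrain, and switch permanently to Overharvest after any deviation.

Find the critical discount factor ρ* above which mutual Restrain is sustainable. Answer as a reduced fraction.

the Bay fleet's threshold: (60−21)/(60−14) = 39/46.
Co-op B's threshold: (53−24)/(53−22) = 29/31.
39/46 < 29/31, so Co-op B binds and ρ* = 29/31.

29/31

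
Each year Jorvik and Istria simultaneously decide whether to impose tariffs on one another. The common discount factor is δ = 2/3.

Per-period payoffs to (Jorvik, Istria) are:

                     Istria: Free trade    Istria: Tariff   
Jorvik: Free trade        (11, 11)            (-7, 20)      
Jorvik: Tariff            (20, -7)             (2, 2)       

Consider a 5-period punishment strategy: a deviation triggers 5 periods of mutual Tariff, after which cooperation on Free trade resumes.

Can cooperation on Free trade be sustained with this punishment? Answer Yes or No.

A one-shot deviation gives 20 now, then 2 for 5 periods, then back to 11.
Gain from deviating: (20−11) today; loss: (11−2) in each of the next 5 periods.
No-deviation condition: (11−2)(δ+…+δ^5) ≥ 20−11, i.e. δ+…+δ^5 ≥ 1.
At δ = 2/3: δ+…+δ^5 = 1.7366 ≥ 1.0000.
So cooperation is sustainable.

Yes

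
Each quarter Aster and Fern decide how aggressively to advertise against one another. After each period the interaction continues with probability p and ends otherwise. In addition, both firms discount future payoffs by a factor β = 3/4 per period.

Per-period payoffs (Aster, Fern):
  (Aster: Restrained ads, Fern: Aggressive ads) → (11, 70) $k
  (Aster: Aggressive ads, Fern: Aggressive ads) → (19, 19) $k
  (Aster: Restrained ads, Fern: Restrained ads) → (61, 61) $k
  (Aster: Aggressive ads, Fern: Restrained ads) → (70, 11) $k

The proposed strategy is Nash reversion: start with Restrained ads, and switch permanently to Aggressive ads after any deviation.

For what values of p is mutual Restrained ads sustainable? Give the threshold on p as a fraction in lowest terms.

With continuation probability p and discount β, the effective per-period discount factor is βp.
Grim-trigger IC: βp ≥ (70−61)/(70−19) = 3/17.
So p ≥ (3/17)/(3/4) = 4/17.

4/17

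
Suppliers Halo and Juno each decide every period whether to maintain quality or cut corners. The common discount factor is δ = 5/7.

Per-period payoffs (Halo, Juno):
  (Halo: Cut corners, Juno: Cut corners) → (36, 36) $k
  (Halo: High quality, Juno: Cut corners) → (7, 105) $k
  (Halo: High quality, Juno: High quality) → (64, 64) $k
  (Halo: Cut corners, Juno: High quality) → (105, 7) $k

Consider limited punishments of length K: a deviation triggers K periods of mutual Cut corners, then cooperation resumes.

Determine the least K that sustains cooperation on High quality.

IC: δ(1−δ^K)/(1−δ) ≥ (105−64)/(64−36) = 41/28.
With δ = 5/7: need 1 − δ^K ≥ 41/28·(1−5/7)/(5/7), i.e. δ^K ≤ 0.4143.
Since (5/7)^2 = 0.5102 and (5/7)^3 = 0.3644, the smallest such K is 3.

3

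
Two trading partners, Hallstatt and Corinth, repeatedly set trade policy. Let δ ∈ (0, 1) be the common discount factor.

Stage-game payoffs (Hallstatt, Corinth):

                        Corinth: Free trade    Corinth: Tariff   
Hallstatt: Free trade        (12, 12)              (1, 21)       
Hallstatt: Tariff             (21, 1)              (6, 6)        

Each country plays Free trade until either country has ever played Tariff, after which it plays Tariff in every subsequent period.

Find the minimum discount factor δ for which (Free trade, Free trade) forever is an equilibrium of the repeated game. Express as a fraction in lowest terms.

Cooperation forever yields 12 each period: 12/(1−δ).
Deviating yields 21 once, then 6 forever: 21 + 6δ/(1−δ).
No profitable deviation requires 12/(1−δ) ≥ 21 + 6δ/(1−δ).
Multiplying by (1−δ): 12 ≥ 21(1−δ) + 6δ = 21 − 15δ.
So 15δ ≥ 9, i.e. δ ≥ 9/15 = 3/5.

3/5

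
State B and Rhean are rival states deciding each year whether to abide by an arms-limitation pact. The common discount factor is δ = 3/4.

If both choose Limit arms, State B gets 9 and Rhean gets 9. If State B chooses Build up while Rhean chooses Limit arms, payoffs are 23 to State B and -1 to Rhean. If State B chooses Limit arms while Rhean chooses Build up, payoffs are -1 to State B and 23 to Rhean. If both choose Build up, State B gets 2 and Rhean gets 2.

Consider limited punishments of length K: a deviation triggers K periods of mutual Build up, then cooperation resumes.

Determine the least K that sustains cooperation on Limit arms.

4

No profitable deviation requires (9−2)(δ+…+δ^K) ≥ 23−9, i.e. δ+…+δ^K ≥ 2 ≈ 2.0000.
With δ = 3/4, the partial sums are K=1: 0.7500, K=2: 1.3125, K=3: 1.7344, K=4: 2.0508.
K = 4 is the first length at which the sum reaches 2.0000.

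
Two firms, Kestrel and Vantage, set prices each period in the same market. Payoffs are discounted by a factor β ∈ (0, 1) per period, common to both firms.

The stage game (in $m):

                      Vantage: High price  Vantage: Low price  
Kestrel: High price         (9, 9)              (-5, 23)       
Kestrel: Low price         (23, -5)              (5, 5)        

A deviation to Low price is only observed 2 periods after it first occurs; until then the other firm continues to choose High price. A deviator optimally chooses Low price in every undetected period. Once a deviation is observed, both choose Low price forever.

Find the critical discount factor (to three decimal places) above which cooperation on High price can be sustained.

A deviator earns 23 for 2 periods, then 5 forever; cooperating earns 9 forever. Multiplying the IC by (1−β):
9 ≥ 23(1−β^2) + 5β^2, so 18·β^2 ≥ 14 and β^2 ≥ 7/9.
β ≥ (7/9)^(1/2) ≈ 0.882.

0.882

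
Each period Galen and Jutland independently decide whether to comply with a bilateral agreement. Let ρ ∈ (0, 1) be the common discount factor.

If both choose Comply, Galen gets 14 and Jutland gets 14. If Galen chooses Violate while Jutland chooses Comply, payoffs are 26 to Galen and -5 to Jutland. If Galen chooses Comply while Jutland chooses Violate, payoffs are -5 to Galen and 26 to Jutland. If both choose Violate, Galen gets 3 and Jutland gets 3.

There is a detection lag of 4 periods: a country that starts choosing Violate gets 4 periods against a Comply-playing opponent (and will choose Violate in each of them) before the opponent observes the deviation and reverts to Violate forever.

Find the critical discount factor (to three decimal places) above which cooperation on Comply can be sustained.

0.850

The best deviation is to choose Violate for all 4 undetected periods, earning 26 each, then 3 forever once detected.
Deviation value: 26(1−ρ^4)/(1−ρ) + 3ρ^4/(1−ρ); cooperation value: 14/(1−ρ).
IC: 14 ≥ 26(1−ρ^4) + 3ρ^4 = 26 − 23ρ^4.
So ρ^4 ≥ 12/23, giving ρ ≥ (12/23)^(1/4) ≈ 0.850.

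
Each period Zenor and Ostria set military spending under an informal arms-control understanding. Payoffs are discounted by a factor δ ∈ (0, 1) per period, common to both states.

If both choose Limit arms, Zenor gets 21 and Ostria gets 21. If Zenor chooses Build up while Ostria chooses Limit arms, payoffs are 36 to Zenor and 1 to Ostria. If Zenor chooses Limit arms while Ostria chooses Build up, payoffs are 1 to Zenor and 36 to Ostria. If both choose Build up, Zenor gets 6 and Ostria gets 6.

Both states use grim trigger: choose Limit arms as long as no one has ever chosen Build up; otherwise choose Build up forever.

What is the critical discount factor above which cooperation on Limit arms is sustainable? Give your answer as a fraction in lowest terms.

1/2

21/(1−δ) ≥ 36 + 6δ/(1−δ)
21 ≥ 36 − 30δ
δ ≥ 15/30 = 1/2.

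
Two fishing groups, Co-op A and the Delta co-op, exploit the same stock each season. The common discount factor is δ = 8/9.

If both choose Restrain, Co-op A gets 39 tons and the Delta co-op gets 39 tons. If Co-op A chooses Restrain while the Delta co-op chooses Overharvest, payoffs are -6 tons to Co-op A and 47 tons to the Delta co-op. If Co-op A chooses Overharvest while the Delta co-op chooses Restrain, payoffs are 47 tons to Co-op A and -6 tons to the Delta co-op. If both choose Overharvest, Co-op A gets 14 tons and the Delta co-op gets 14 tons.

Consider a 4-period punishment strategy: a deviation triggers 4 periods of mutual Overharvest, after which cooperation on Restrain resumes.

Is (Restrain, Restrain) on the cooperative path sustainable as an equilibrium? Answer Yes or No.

IC: δ+…+δ^4 ≥ (47−39)/(39−14) = 8/25.
At δ = 8/9: partial sum = 3.0056 ≥ 0.3200. Cooperation sustainable.

Yes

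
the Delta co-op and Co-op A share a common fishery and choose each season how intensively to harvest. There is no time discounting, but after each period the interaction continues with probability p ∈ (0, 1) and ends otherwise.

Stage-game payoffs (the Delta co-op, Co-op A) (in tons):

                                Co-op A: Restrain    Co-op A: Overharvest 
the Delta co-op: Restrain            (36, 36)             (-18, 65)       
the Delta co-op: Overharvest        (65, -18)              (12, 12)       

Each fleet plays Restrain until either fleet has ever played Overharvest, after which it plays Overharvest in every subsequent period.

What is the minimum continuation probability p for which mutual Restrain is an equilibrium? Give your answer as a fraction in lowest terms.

29/53

With no time discounting, the continuation probability p plays the role of the discount factor.
Grim-trigger IC: 36/(1−p) ≥ 65 + 12p/(1−p) ⇒ p ≥ (65−36)/(65−12) = 29/53.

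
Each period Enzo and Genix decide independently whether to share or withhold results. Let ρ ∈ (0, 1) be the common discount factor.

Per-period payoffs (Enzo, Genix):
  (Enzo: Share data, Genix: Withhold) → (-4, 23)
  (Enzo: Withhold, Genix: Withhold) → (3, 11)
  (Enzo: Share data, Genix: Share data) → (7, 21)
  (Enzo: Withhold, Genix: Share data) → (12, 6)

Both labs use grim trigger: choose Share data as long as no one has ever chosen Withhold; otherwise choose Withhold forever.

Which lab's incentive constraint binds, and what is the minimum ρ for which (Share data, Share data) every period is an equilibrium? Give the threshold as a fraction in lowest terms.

Enzo's threshold: (12−7)/(12−3) = 5/9.
Genix's threshold: (23−21)/(23−11) = 1/6.
5/9 > 1/6, so Enzo binds and ρ* = 5/9.

Enzo; ρ ≥ 5/9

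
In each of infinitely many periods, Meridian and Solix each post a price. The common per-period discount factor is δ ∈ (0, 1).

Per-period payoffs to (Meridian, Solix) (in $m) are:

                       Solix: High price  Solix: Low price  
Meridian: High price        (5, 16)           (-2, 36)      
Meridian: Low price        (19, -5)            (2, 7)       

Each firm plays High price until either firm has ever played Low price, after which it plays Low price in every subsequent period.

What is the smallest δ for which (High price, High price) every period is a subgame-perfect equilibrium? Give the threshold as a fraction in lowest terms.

14/17

For Meridian: deviation gain 19−5 = 14, per-period punishment loss 5−2 = 3. IC gives δ ≥ 14/17.
For Solix: gain 20, loss 9 per period, so δ ≥ 20/29.
The tighter constraint is Meridian's, so cooperation needs δ ≥ 14/17.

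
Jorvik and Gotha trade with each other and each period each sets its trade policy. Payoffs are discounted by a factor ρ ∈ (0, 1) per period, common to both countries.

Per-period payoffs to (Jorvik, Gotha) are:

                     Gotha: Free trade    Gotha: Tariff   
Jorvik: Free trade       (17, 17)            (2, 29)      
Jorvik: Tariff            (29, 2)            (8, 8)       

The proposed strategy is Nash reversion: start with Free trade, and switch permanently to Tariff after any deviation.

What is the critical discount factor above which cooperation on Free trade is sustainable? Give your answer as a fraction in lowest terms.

Under grim trigger the critical discount factor is (T−C)/(T−P) with T = 29, C = 17, P = 8.
ρ* = (29−17)/(29−8) = 12/21 = 4/7.

4/7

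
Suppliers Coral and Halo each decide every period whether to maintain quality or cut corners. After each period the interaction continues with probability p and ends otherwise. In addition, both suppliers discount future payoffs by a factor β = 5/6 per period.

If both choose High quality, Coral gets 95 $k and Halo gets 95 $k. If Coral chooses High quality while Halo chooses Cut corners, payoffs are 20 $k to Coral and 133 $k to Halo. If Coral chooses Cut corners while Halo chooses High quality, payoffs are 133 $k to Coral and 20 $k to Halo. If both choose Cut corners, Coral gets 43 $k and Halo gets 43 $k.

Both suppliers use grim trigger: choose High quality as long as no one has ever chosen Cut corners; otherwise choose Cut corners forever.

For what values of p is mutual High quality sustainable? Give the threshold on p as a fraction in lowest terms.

38/75

Expected continuation weight on next period's payoff is β·p = 5/6·p, which plays the role of the discount factor.
Cooperation requires 5/6·p ≥ (133−95)/(133−43) = 19/45, hence p ≥ 38/75.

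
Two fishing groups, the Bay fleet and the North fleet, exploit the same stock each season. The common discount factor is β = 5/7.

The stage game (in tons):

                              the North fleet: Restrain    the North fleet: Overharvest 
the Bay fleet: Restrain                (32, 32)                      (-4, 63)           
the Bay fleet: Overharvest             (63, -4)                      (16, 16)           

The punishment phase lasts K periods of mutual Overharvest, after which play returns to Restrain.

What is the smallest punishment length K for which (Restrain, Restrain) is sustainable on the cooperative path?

5

IC: β(1−β^K)/(1−β) ≥ (63−32)/(32−16) = 31/16.
With β = 5/7: need 1 − β^K ≥ 31/16·(1−5/7)/(5/7), i.e. β^K ≤ 0.2250.
Since (5/7)^4 = 0.2603 and (5/7)^5 = 0.1859, the smallest such K is 5.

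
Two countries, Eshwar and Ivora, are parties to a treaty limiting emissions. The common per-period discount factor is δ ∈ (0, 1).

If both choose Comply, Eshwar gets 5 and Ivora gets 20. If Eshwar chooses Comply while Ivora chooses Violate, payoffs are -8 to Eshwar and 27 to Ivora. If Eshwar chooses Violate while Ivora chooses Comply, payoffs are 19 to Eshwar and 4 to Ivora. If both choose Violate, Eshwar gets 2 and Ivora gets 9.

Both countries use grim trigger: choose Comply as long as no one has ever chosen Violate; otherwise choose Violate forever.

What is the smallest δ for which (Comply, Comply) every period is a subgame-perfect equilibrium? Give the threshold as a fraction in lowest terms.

Eshwar: cooperation gives 5 each period; deviation gives 19 once then 2 forever.
  5/(1−δ) ≥ 19 + 2δ/(1−δ) ⇒ δ ≥ 14/17.
Ivora: cooperation gives 20 each period; deviation gives 27 once then 9 forever.
  δ ≥ 7/18.
Both must hold, so the binding constraint is Eshwar's: δ ≥ 14/17.

14/17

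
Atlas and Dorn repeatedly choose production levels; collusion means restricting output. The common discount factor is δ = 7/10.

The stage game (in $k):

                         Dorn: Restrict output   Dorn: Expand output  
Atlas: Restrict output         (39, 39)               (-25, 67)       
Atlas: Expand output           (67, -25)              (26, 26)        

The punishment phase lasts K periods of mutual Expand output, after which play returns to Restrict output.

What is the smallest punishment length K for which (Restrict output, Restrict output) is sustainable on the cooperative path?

8

Need Σ_{k=1}^{K} δ^k ≥ (67−39)/(39−26) = 2.1538 at δ = 7/10.
At K = 7 the sum is 2.1412 < 2.1538; at K = 8 it is 2.1988 ≥ 2.1538.
So the minimum punishment length is K = 8.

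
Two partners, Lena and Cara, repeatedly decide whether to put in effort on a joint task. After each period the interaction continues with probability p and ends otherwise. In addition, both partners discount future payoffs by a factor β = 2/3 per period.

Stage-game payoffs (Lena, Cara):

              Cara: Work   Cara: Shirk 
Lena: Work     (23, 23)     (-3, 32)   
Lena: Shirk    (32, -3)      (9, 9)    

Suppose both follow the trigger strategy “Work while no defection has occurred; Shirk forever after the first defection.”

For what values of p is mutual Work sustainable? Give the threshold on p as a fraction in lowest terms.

27/46

With continuation probability p and discount β, the effective per-period discount factor is βp.
Grim-trigger IC: βp ≥ (32−23)/(32−9) = 9/23.
So p ≥ (9/23)/(2/3) = 27/46.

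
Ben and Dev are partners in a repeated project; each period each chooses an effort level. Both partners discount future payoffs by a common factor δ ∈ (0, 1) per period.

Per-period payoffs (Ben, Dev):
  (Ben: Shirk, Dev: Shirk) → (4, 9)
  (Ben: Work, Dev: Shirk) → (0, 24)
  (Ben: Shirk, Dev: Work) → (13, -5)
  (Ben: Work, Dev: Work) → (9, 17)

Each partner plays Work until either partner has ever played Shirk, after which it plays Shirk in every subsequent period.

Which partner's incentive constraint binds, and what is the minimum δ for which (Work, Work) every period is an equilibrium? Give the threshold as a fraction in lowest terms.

Ben's threshold: (13−9)/(13−4) = 4/9.
Dev's threshold: (24−17)/(24−9) = 7/15.
4/9 < 7/15, so Dev binds and δ* = 7/15.

Dev; δ ≥ 7/15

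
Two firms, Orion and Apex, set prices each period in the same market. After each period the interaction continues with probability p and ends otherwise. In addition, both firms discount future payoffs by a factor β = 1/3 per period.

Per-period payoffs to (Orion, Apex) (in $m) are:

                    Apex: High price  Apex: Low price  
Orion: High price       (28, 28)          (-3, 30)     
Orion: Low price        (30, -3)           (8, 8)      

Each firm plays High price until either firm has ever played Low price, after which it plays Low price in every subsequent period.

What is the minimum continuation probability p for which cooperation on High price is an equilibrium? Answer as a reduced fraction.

3/11

With continuation probability p and discount β, the effective per-period discount factor is βp.
Grim-trigger IC: βp ≥ (30−28)/(30−8) = 1/11.
So p ≥ (1/11)/(1/3) = 3/11.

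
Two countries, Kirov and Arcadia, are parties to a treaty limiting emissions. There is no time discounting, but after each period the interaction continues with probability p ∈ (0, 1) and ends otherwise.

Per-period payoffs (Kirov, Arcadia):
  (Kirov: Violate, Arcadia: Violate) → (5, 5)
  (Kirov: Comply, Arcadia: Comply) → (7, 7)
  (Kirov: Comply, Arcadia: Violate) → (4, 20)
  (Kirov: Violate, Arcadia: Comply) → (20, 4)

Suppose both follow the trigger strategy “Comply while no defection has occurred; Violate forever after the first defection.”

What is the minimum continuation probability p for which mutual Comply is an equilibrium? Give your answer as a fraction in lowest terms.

With no time discounting, the continuation probability p plays the role of the discount factor.
Grim-trigger IC: 7/(1−p) ≥ 20 + 5p/(1−p) ⇒ p ≥ (20−7)/(20−5) = 13/15.

13/15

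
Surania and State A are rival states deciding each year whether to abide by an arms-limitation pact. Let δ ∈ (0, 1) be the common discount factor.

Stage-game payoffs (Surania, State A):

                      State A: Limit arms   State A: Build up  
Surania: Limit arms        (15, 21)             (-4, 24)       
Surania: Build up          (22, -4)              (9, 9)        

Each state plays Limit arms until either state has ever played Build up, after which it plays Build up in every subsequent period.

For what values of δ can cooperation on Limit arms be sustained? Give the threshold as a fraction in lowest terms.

Surania's threshold: (22−15)/(22−9) = 7/13.
State A's threshold: (24−21)/(24−9) = 1/5.
7/13 > 1/5, so Surania binds and δ* = 7/13.

7/13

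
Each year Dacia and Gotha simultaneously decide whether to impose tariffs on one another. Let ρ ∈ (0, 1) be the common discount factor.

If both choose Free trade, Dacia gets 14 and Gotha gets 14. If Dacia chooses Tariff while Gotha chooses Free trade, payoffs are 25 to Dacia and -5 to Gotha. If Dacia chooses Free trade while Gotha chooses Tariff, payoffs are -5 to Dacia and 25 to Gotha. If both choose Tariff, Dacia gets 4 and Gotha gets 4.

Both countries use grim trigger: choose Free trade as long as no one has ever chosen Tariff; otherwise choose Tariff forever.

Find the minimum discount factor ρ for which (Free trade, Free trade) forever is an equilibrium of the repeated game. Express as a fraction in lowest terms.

Under grim trigger the critical discount factor is (T−C)/(T−P) with T = 25, C = 14, P = 4.
ρ* = (25−14)/(25−4) = 11/21.

11/21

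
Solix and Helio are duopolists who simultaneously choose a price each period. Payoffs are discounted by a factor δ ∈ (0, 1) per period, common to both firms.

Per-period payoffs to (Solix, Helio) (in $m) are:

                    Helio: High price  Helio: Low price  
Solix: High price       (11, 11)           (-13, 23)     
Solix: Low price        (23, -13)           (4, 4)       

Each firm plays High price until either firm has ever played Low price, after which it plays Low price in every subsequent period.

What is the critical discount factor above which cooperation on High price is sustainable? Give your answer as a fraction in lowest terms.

11/(1−δ) ≥ 23 + 4δ/(1−δ)
11 ≥ 23 − 19δ
δ ≥ 12/19.

12/19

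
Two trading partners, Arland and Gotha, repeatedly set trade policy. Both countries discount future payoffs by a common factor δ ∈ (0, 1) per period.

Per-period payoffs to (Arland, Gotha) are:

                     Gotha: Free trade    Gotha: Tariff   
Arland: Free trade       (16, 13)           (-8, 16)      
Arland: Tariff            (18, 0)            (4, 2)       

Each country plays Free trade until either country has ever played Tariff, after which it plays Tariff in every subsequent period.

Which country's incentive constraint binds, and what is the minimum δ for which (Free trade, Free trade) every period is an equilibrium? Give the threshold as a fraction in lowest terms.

For Arland: deviation gain 18−16 = 2, per-period punishment loss 16−4 = 12. IC gives δ ≥ 2/14 = 1/7.
For Gotha: gain 3, loss 11 per period, so δ ≥ 3/14.
The tighter constraint is Gotha's, so cooperation needs δ ≥ 3/14.

Gotha; δ ≥ 3/14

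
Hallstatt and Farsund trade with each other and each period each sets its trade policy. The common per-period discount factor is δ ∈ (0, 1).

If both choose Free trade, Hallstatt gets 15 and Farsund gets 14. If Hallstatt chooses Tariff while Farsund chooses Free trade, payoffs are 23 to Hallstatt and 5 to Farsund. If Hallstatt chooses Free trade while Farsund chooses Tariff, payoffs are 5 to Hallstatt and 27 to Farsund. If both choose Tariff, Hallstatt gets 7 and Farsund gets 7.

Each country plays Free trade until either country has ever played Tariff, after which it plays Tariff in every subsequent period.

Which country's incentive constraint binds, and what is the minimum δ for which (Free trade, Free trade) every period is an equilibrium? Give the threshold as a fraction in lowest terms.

For Hallstatt: deviation gain 23−15 = 8, per-period punishment loss 15−7 = 8. IC gives δ ≥ 8/16 = 1/2.
For Farsund: gain 13, loss 7 per period, so δ ≥ 13/20.
The tighter constraint is Farsund's, so cooperation needs δ ≥ 13/20.

Farsund; δ ≥ 13/20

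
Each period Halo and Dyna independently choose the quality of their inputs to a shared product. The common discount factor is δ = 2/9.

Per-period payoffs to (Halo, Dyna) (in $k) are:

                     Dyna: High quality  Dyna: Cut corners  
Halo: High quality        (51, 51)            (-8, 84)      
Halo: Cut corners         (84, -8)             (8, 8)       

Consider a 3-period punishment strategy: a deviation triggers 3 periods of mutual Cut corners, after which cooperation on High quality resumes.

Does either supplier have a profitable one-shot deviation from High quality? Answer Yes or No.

Yes

A one-shot deviation gives 84 now, then 8 for 3 periods, then back to 51.
Gain from deviating: (84−51) today; loss: (51−8) in each of the next 3 periods.
No-deviation condition: (51−8)(δ+…+δ^3) ≥ 84−51, i.e. δ+…+δ^3 ≥ 33/43.
At δ = 2/9: δ+…+δ^3 = 0.2826 < 0.7674.
So cooperation is not sustainable.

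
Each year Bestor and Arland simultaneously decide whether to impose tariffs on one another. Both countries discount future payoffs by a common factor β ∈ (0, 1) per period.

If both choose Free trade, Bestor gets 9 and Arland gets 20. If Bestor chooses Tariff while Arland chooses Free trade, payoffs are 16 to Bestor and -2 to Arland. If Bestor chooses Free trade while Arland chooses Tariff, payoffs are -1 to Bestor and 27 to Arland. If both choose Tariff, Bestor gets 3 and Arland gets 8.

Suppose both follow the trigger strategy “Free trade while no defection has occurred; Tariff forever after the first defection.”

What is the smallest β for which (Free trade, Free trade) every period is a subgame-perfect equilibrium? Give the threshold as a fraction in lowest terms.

For Bestor: deviation gain 16−9 = 7, per-period punishment loss 9−3 = 6. IC gives β ≥ 7/13.
For Arland: gain 7, loss 12 per period, so β ≥ 7/19.
The tighter constraint is Bestor's, so cooperation needs β ≥ 7/13.

7/13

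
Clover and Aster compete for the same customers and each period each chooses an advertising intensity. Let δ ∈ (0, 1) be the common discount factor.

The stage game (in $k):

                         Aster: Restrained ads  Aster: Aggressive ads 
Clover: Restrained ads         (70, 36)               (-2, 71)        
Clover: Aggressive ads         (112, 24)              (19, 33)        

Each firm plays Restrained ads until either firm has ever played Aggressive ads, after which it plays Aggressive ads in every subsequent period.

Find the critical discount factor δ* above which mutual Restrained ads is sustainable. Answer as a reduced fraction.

For Clover: deviation gain 112−70 = 42, per-period punishment loss 70−19 = 51. IC gives δ ≥ 42/93 = 14/31.
For Aster: gain 35, loss 3 per period, so δ ≥ 35/38.
The tighter constraint is Aster's, so cooperation needs δ ≥ 35/38.

35/38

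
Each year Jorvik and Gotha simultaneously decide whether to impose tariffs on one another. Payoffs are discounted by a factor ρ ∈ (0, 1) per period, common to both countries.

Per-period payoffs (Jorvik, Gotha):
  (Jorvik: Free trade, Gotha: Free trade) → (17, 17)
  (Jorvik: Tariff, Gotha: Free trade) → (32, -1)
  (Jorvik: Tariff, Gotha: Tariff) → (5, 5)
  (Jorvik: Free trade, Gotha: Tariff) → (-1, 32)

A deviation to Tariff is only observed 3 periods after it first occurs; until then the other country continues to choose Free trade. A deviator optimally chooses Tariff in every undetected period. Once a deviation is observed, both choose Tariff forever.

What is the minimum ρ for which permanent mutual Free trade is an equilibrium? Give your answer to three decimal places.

0.822

The best deviation is to choose Tariff for all 3 undetected periods, earning 32 each, then 5 forever once detected.
Deviation value: 32(1−ρ^3)/(1−ρ) + 5ρ^3/(1−ρ); cooperation value: 17/(1−ρ).
IC: 17 ≥ 32(1−ρ^3) + 5ρ^3 = 32 − 27ρ^3.
So ρ^3 ≥ 15/27 = 5/9, giving ρ ≥ (5/9)^(1/3) ≈ 0.822.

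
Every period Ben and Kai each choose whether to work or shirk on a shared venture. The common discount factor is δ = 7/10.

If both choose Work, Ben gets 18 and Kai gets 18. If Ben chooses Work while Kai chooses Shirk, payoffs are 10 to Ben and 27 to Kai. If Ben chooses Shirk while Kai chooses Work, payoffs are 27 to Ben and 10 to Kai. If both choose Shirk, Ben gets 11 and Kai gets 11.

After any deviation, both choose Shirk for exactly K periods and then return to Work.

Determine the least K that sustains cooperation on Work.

3

No profitable deviation requires (18−11)(δ+…+δ^K) ≥ 27−18, i.e. δ+…+δ^K ≥ 9/7 ≈ 1.2857.
With δ = 7/10, the partial sums are K=1: 0.7000, K=2: 1.1900, K=3: 1.5330.
K = 3 is the first length at which the sum reaches 1.2857.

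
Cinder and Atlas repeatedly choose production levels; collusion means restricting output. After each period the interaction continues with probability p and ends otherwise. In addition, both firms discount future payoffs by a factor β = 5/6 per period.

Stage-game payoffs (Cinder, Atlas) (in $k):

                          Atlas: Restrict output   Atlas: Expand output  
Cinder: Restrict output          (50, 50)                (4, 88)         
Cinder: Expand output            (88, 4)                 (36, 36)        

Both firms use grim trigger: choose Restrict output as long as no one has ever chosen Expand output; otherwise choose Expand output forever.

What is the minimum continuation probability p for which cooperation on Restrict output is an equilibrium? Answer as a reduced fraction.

With continuation probability p and discount β, the effective per-period discount factor is βp.
Grim-trigger IC: βp ≥ (88−50)/(88−36) = 19/26.
So p ≥ (19/26)/(5/6) = 57/65.

57/65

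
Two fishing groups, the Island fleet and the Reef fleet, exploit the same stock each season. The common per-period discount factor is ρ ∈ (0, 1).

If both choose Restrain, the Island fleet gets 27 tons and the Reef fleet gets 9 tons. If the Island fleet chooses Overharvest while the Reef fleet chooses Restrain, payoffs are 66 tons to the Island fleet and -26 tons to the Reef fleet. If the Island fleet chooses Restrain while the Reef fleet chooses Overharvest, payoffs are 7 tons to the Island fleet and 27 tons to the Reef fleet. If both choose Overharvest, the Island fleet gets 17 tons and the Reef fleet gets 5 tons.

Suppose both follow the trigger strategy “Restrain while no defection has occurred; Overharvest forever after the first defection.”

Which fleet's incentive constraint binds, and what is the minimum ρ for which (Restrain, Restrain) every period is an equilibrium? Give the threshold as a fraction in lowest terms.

the Island fleet's threshold: (66−27)/(66−17) = 39/49.
the Reef fleet's threshold: (27−9)/(27−5) = 9/11.
39/49 < 9/11, so the Reef fleet binds and ρ* = 9/11.

the Reef fleet; ρ ≥ 9/11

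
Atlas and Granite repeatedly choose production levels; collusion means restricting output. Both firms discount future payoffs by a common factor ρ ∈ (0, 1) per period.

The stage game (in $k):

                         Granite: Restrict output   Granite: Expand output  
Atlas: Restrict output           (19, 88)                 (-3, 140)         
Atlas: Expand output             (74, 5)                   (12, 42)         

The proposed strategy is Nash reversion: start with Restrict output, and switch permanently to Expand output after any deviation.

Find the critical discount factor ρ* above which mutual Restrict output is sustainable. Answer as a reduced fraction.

55/62

For Atlas: deviation gain 74−19 = 55, per-period punishment loss 19−12 = 7. IC gives ρ ≥ 55/62.
For Granite: gain 52, loss 46 per period, so ρ ≥ 52/98 = 26/49.
The tighter constraint is Atlas's, so cooperation needs ρ ≥ 55/62.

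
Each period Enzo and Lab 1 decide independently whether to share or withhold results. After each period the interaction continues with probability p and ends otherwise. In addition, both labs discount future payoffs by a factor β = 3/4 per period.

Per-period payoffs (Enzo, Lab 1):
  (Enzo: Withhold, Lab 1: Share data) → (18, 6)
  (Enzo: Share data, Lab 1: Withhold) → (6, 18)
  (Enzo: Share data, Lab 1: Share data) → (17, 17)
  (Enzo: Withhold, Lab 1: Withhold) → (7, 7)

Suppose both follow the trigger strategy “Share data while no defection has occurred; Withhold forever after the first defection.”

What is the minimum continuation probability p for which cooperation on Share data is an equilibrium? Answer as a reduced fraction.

With continuation probability p and discount β, the effective per-period discount factor is βp.
Grim-trigger IC: βp ≥ (18−17)/(18−7) = 1/11.
So p ≥ (1/11)/(3/4) = 4/33.

4/33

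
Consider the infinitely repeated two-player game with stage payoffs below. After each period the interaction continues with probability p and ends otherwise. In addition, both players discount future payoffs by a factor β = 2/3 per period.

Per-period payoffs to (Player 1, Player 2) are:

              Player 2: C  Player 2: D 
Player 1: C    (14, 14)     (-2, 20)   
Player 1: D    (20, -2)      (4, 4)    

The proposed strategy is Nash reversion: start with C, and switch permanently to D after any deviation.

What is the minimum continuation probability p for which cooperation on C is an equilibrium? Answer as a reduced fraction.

9/16

Expected continuation weight on next period's payoff is β·p = 2/3·p, which plays the role of the discount factor.
Cooperation requires 2/3·p ≥ (20−14)/(20−4) = 3/8, hence p ≥ 9/16.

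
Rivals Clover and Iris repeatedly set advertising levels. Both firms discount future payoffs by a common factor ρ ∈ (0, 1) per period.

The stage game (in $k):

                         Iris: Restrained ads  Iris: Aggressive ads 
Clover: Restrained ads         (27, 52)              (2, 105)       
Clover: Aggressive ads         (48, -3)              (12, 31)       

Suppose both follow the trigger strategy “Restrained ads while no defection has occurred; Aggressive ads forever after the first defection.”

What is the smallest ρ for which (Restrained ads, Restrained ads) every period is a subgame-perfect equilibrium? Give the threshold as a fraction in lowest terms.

Clover's threshold: (48−27)/(48−12) = 7/12.
Iris's threshold: (105−52)/(105−31) = 53/74.
7/12 < 53/74, so Iris binds and ρ* = 53/74.

53/74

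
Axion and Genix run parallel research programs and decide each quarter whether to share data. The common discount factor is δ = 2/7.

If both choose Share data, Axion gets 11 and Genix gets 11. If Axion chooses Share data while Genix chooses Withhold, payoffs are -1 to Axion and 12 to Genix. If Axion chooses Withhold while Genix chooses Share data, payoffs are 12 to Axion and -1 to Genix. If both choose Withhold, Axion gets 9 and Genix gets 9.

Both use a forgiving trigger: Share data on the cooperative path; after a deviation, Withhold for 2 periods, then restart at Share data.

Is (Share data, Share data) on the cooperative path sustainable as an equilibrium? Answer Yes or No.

A one-shot deviation gives 12 now, then 9 for 2 periods, then back to 11.
Gain from deviating: (12−11) today; loss: (11−9) in each of the next 2 periods.
No-deviation condition: (11−9)(δ+…+δ^2) ≥ 12−11, i.e. δ+…+δ^2 ≥ 1/2.
At δ = 2/7: δ+…+δ^2 = 0.3673 < 0.5000.
So cooperation is not sustainable.

No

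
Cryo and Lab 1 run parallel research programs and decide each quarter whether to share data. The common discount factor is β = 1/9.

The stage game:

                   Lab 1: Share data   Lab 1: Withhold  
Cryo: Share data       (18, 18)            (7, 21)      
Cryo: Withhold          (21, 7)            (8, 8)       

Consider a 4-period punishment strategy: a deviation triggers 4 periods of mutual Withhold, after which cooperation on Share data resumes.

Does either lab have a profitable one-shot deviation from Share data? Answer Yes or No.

A one-shot deviation gives 21 now, then 8 for 4 periods, then back to 18.
Gain from deviating: (21−18) today; loss: (18−8) in each of the next 4 periods.
No-deviation condition: (18−8)(β+…+β^4) ≥ 21−18, i.e. β+…+β^4 ≥ 3/10.
At β = 1/9: β+…+β^4 = 0.1250 < 0.3000.
So cooperation is not sustainable.

Yes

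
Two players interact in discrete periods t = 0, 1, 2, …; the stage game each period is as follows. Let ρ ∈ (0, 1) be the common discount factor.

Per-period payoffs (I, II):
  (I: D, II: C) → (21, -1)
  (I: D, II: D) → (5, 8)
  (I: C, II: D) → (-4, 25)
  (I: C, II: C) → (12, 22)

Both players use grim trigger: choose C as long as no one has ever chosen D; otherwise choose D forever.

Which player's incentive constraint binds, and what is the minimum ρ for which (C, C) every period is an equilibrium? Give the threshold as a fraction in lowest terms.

I: cooperation gives 12 each period; deviation gives 21 once then 5 forever.
  12/(1−ρ) ≥ 21 + 5ρ/(1−ρ) ⇒ ρ ≥ 9/16.
II: cooperation gives 22 each period; deviation gives 25 once then 8 forever.
  ρ ≥ 3/17.
Both must hold, so the binding constraint is I's: ρ ≥ 9/16.

I; ρ ≥ 9/16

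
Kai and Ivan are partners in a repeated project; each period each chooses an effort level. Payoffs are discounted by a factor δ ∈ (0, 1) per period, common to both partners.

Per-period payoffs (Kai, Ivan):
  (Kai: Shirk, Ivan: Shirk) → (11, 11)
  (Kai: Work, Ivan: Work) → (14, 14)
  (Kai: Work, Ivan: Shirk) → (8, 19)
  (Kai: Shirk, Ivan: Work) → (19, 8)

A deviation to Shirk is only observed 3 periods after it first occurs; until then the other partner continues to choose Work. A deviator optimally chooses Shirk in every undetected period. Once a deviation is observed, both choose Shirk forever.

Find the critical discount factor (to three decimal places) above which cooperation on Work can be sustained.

A deviator earns 19 for 3 periods, then 11 forever; cooperating earns 14 forever. Multiplying the IC by (1−δ):
14 ≥ 19(1−δ^3) + 11δ^3, so 8·δ^3 ≥ 5 and δ^3 ≥ 5/8.
δ ≥ (5/8)^(1/3) ≈ 0.855.

0.855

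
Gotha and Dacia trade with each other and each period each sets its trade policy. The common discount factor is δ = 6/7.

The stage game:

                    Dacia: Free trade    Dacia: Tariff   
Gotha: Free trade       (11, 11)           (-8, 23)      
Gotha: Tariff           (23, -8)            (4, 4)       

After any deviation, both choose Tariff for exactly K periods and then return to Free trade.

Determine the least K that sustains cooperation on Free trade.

Need Σ_{k=1}^{K} δ^k ≥ (23−11)/(11−4) = 1.7143 at δ = 6/7.
At K = 2 the sum is 1.5918 < 1.7143; at K = 3 it is 2.2216 ≥ 1.7143.
So the minimum punishment length is K = 3.

3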